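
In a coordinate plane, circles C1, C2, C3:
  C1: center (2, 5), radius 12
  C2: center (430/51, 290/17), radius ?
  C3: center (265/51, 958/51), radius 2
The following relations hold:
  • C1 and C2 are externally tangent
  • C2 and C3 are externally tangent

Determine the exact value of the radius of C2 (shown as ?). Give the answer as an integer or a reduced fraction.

5/3

1. [ext C1·C2]  r_C2² + 24r_C2 − 385/9 = 0  ⇒  r_C2 = 5/3 (r>0 drops 1)
2. [ext C2·C3]  r_C2² + 4r_C2 − 85/9 = 0  ⇒  r_C2 = 5/3 (r>0 drops 1)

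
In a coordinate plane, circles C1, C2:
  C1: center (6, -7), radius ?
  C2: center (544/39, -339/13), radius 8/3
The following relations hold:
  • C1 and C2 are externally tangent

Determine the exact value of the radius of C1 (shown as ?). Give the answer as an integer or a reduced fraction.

1. [ext C1·C2]  r_C1² + (16/3)r_C1 − 420 = 0  ⇒  r_C1 = 18 (r>0 drops 1)

18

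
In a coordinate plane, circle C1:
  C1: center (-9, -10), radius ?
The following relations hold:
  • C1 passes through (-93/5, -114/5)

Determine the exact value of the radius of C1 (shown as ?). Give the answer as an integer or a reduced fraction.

16

1. [C1∋P]  r_C1² − 256 = 0  ⇒  r_C1 = 16 (r>0 drops 1)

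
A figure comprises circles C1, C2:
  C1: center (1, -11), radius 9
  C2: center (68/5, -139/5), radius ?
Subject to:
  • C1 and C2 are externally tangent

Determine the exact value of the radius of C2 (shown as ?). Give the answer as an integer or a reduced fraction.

1. [ext C1·C2]  r_C2² + 18r_C2 − 360 = 0  ⇒  r_C2 = 12 (r>0 drops 1)

12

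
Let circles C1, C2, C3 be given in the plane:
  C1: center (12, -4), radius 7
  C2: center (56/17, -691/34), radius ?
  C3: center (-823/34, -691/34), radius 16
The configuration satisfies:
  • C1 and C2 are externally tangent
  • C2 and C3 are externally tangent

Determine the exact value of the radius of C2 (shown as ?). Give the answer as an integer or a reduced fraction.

1. [ext C1·C2]  r_C2² + 14r_C2 − 1173/4 = 0  ⇒  r_C2 = 23/2 (r>0 drops 1)
2. [ext C2·C3]  r_C2² + 32r_C2 − 2001/4 = 0  ⇒  r_C2 = 23/2 (r>0 drops 1)

23/2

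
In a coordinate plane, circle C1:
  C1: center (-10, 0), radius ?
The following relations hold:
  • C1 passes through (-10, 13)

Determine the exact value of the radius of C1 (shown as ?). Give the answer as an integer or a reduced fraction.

1. [C1∋P]  r_C1² − 169 = 0  ⇒  r_C1 = 13 (r>0 drops 1)

13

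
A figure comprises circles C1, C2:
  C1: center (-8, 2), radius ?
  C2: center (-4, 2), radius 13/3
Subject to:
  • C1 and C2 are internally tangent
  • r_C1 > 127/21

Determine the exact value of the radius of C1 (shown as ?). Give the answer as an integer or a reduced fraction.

25/3

1. [int C1,C2]  r_C1² − (26/3)r_C1 + 25/9 = 0  ⇒  r_C1 = 1/3 or 25/3
2. given r_C1 > 127/21: keep 25/3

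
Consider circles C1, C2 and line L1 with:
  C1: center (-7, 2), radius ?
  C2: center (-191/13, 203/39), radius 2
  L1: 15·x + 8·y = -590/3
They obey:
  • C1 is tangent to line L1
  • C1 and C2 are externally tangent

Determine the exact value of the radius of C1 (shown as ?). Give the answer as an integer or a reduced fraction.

19/3

1. [C1‖L1]  r_C1² − 361/9 = 0  ⇒  r_C1 = 19/3 (r>0 drops 1)
2. [ext C1·C2]  r_C1² + 4r_C1 − 589/9 = 0  ⇒  r_C1 = 19/3 (r>0 drops 1)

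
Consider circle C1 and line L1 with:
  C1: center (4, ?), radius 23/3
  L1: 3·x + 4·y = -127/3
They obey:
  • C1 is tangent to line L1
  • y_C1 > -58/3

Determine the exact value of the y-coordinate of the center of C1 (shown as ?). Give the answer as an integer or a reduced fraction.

1. [C1‖L1]  y_C1² + (163/6)y_C1 + 278/3 = 0  ⇒  y_C1 = -139/6 or -4
2. given y_C1 > -58/3: keep -4

-4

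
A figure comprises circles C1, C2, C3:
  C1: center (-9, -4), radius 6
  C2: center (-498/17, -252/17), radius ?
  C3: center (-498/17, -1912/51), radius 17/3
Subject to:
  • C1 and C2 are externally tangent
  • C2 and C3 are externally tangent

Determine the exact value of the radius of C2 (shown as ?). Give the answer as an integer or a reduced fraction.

17

1. [ext C1·C2]  r_C2² + 12r_C2 − 493 = 0  ⇒  r_C2 = 17 (r>0 drops 1)
2. [ext C2·C3]  r_C2² + (34/3)r_C2 − 1445/3 = 0  ⇒  r_C2 = 17 (r>0 drops 1)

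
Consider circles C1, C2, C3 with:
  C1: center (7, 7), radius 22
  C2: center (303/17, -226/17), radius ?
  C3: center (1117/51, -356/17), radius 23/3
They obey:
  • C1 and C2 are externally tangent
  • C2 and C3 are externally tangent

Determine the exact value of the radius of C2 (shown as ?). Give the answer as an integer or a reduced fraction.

1

1. [ext C1·C2]  r_C2² + 44r_C2 − 45 = 0  ⇒  r_C2 = 1 (r>0 drops 1)
2. [ext C2·C3]  r_C2² + (46/3)r_C2 − 49/3 = 0  ⇒  r_C2 = 1 (r>0 drops 1)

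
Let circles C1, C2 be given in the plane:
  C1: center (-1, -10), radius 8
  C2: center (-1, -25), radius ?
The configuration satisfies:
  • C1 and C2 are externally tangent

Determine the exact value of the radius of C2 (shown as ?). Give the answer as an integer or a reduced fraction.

7

1. [ext C1·C2]  r_C2² + 16r_C2 − 161 = 0  ⇒  r_C2 = 7 (r>0 drops 1)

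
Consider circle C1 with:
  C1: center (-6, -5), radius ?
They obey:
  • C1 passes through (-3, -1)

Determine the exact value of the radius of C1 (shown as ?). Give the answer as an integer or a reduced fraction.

5

1. [C1∋P]  r_C1² − 25 = 0  ⇒  r_C1 = 5 (r>0 drops 1)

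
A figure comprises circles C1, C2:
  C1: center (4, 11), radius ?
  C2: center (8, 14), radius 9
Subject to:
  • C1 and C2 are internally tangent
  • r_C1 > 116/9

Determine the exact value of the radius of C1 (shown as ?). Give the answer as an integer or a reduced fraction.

1. [int C1,C2]  r_C1² − 18r_C1 + 56 = 0  ⇒  r_C1 = 4 or 14
2. given r_C1 > 116/9: keep 14

14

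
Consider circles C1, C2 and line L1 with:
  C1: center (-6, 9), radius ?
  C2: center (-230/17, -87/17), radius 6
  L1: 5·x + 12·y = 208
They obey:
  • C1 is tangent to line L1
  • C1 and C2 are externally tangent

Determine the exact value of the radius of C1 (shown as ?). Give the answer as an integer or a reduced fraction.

10

1. [C1‖L1]  r_C1² − 100 = 0  ⇒  r_C1 = 10 (r>0 drops 1)
2. [ext C1·C2]  r_C1² + 12r_C1 − 220 = 0  ⇒  r_C1 = 10 (r>0 drops 1)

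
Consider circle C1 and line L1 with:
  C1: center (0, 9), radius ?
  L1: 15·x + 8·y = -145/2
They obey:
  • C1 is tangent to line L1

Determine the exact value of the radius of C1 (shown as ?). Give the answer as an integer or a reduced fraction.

1. [C1‖L1]  r_C1² − 289/4 = 0  ⇒  r_C1 = 17/2 (r>0 drops 1)

17/2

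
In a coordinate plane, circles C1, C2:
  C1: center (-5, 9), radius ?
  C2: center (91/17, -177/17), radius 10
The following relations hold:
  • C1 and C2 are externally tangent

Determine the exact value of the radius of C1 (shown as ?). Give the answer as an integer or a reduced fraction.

12

1. [ext C1·C2]  r_C1² + 20r_C1 − 384 = 0  ⇒  r_C1 = 12 (r>0 drops 1)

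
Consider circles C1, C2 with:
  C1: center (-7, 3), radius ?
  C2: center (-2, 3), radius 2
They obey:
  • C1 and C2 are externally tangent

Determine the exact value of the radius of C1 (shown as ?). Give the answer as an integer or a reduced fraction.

1. [ext C1·C2]  r_C1² + 4r_C1 − 21 = 0  ⇒  r_C1 = 3 (r>0 drops 1)

3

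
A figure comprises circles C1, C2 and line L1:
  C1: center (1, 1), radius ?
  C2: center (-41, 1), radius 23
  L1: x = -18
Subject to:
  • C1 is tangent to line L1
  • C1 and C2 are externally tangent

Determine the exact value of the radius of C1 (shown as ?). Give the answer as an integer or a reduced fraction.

1. [C1‖L1]  r_C1² − 361 = 0  ⇒  r_C1 = 19 (r>0 drops 1)
2. [ext C1·C2]  r_C1² + 46r_C1 − 1235 = 0  ⇒  r_C1 = 19 (r>0 drops 1)

19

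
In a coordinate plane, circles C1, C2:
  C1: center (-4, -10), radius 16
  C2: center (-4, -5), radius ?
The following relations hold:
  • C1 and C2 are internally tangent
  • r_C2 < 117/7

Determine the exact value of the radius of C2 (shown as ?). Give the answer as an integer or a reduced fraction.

1. [int C1,C2]  r_C2² − 32r_C2 + 231 = 0  ⇒  r_C2 = 11 or 21
2. given r_C2 < 117/7: keep 11

11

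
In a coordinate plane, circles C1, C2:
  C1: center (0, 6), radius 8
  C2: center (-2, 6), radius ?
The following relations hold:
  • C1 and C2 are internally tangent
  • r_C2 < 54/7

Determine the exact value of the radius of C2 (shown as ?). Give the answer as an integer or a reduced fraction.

6

1. [int C1,C2]  r_C2² − 16r_C2 + 60 = 0  ⇒  r_C2 = 6 or 10
2. given r_C2 < 54/7: keep 6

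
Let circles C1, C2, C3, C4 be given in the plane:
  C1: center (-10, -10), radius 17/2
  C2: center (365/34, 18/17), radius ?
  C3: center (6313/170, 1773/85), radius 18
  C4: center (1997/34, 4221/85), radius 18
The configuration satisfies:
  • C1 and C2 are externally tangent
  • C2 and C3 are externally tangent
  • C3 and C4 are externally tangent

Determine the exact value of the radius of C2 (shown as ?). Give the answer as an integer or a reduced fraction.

1. [ext C1·C2]  r_C2² + 17r_C2 − 480 = 0  ⇒  r_C2 = 15 (r>0 drops 1)
2. [ext C2·C3]  r_C2² + 36r_C2 − 765 = 0  ⇒  r_C2 = 15 (r>0 drops 1)

15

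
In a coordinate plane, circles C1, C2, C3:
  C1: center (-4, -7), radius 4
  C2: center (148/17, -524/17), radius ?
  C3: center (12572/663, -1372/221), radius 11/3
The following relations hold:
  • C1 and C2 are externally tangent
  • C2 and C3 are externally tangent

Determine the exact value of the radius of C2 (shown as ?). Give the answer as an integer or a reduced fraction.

1. [ext C1·C2]  r_C2² + 8r_C2 − 713 = 0  ⇒  r_C2 = 23 (r>0 drops 1)
2. [ext C2·C3]  r_C2² + (22/3)r_C2 − 2093/3 = 0  ⇒  r_C2 = 23 (r>0 drops 1)

23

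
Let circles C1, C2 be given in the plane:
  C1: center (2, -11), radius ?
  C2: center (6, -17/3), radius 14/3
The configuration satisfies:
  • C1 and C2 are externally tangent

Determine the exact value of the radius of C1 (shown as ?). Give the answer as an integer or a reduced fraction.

2

1. [ext C1·C2]  r_C1² + (28/3)r_C1 − 68/3 = 0  ⇒  r_C1 = 2 (r>0 drops 1)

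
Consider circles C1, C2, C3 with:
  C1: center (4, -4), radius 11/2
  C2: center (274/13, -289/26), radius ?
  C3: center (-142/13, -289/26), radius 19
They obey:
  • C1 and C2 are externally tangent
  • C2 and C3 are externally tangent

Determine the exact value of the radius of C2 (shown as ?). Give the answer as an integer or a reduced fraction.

1. [ext C1·C2]  r_C2² + 11r_C2 − 312 = 0  ⇒  r_C2 = 13 (r>0 drops 1)
2. [ext C2·C3]  r_C2² + 38r_C2 − 663 = 0  ⇒  r_C2 = 13 (r>0 drops 1)

13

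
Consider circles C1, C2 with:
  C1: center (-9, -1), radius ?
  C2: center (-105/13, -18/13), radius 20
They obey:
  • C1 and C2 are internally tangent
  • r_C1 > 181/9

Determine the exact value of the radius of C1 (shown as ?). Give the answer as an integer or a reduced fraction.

1. [int C1,C2]  r_C1² − 40r_C1 + 399 = 0  ⇒  r_C1 = 19 or 21
2. given r_C1 > 181/9: keep 21

21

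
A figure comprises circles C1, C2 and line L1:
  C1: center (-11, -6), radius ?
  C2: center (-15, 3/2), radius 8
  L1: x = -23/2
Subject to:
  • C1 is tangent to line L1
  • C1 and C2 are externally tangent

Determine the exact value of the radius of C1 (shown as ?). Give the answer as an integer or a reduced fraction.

1. [C1‖L1]  r_C1² − 1/4 = 0  ⇒  r_C1 = 1/2 (r>0 drops 1)
2. [ext C1·C2]  r_C1² + 16r_C1 − 33/4 = 0  ⇒  r_C1 = 1/2 (r>0 drops 1)

1/2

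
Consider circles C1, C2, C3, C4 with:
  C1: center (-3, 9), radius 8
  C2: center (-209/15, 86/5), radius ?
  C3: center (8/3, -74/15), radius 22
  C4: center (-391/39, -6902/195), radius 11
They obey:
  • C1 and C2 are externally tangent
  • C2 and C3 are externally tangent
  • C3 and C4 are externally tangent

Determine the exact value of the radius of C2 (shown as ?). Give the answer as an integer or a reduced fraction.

1. [ext C1·C2]  r_C2² + 16r_C2 − 1105/9 = 0  ⇒  r_C2 = 17/3 (r>0 drops 1)
2. [ext C2·C3]  r_C2² + 44r_C2 − 2533/9 = 0  ⇒  r_C2 = 17/3 (r>0 drops 1)

17/3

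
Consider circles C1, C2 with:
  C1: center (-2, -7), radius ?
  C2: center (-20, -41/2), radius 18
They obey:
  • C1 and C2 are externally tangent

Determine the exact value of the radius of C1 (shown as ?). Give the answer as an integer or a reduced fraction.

1. [ext C1·C2]  r_C1² + 36r_C1 − 729/4 = 0  ⇒  r_C1 = 9/2 (r>0 drops 1)

9/2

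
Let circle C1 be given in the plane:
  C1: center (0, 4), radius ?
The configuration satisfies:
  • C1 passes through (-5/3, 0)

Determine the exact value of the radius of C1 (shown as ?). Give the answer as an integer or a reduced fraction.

1. [C1∋P]  r_C1² − 169/9 = 0  ⇒  r_C1 = 13/3 (r>0 drops 1)

13/3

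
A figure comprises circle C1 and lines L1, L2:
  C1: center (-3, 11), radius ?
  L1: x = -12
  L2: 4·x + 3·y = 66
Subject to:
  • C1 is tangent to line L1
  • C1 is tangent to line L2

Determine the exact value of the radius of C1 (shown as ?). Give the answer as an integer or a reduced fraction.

9

1. [C1‖L1]  r_C1² − 81 = 0  ⇒  r_C1 = 9 (r>0 drops 1)
2. [C1‖L2]  r_C1² − 81 = 0  ⇒  r_C1 = 9 (r>0 drops 1)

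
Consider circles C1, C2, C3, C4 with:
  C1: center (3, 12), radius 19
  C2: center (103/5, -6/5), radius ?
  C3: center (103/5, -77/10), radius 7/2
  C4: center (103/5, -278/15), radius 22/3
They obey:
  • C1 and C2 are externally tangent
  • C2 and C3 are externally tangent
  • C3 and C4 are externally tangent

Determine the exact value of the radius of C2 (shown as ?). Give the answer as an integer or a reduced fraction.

3

1. [ext C1·C2]  r_C2² + 38r_C2 − 123 = 0  ⇒  r_C2 = 3 (r>0 drops 1)
2. [ext C2·C3]  r_C2² + 7r_C2 − 30 = 0  ⇒  r_C2 = 3 (r>0 drops 1)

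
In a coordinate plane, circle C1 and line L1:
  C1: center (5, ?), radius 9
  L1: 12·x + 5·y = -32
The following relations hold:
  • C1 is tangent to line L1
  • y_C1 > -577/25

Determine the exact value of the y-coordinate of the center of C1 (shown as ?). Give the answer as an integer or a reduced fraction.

5

1. [C1‖L1]  y_C1² + (184/5)y_C1 − 209 = 0  ⇒  y_C1 = -209/5 or 5
2. given y_C1 > -577/25: keep 5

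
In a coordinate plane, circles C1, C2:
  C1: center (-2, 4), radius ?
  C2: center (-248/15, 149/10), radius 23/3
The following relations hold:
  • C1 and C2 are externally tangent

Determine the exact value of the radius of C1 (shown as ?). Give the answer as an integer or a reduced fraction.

1. [ext C1·C2]  r_C1² + (46/3)r_C1 − 1085/4 = 0  ⇒  r_C1 = 21/2 (r>0 drops 1)

21/2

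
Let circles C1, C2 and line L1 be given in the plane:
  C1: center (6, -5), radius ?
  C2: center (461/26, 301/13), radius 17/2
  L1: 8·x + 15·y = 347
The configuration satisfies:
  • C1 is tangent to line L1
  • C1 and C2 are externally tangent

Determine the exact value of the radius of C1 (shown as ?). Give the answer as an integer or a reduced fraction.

1. [C1‖L1]  r_C1² − 484 = 0  ⇒  r_C1 = 22 (r>0 drops 1)
2. [ext C1·C2]  r_C1² + 17r_C1 − 858 = 0  ⇒  r_C1 = 22 (r>0 drops 1)

22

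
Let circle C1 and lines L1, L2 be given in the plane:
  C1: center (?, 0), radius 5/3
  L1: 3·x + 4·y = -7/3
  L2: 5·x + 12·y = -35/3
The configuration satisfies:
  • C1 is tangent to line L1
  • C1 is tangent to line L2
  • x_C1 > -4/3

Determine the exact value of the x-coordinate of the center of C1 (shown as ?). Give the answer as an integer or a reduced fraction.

2

1. [C1‖L1]  x_C1² + (14/9)x_C1 − 64/9 = 0  ⇒  x_C1 = -32/9 or 2
2. [C1‖L2]  x_C1² + (14/3)x_C1 − 40/3 = 0  ⇒  x_C1 = -20/3 or 2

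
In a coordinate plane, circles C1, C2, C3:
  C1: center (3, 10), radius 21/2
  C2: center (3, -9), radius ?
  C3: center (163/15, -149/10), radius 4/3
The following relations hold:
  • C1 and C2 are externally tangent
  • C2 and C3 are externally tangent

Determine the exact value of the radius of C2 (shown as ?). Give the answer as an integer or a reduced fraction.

17/2

1. [ext C1·C2]  r_C2² + 21r_C2 − 1003/4 = 0  ⇒  r_C2 = 17/2 (r>0 drops 1)
2. [ext C2·C3]  r_C2² + (8/3)r_C2 − 1139/12 = 0  ⇒  r_C2 = 17/2 (r>0 drops 1)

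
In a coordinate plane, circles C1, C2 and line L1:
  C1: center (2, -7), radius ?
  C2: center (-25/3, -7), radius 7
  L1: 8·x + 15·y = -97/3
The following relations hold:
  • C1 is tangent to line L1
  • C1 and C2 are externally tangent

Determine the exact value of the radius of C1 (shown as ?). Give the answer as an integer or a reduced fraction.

1. [C1‖L1]  r_C1² − 100/9 = 0  ⇒  r_C1 = 10/3 (r>0 drops 1)
2. [ext C1·C2]  r_C1² + 14r_C1 − 520/9 = 0  ⇒  r_C1 = 10/3 (r>0 drops 1)

10/3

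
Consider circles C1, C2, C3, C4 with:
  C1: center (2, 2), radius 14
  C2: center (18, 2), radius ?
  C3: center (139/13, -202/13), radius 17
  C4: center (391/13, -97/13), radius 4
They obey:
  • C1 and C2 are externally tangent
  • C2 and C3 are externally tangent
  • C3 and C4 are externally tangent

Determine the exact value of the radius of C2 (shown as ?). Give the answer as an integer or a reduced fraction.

2

1. [ext C1·C2]  r_C2² + 28r_C2 − 60 = 0  ⇒  r_C2 = 2 (r>0 drops 1)
2. [ext C2·C3]  r_C2² + 34r_C2 − 72 = 0  ⇒  r_C2 = 2 (r>0 drops 1)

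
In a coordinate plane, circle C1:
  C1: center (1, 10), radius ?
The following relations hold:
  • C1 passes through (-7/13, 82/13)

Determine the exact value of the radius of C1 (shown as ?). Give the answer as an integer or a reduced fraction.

1. [C1∋P]  r_C1² − 16 = 0  ⇒  r_C1 = 4 (r>0 drops 1)

4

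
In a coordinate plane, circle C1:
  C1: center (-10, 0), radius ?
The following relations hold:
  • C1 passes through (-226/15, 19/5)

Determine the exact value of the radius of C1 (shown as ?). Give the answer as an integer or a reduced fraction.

19/3

1. [C1∋P]  r_C1² − 361/9 = 0  ⇒  r_C1 = 19/3 (r>0 drops 1)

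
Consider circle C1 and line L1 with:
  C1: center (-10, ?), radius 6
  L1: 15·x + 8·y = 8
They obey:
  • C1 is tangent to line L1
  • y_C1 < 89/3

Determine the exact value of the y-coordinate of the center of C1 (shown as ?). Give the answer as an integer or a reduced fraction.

7

1. [C1‖L1]  y_C1² − (79/2)y_C1 + 455/2 = 0  ⇒  y_C1 = 7 or 65/2
2. given y_C1 < 89/3: keep 7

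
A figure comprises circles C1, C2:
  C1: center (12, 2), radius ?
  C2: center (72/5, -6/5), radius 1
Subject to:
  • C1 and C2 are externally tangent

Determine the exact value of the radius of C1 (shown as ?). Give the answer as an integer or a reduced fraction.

1. [ext C1·C2]  r_C1² + 2r_C1 − 15 = 0  ⇒  r_C1 = 3 (r>0 drops 1)

3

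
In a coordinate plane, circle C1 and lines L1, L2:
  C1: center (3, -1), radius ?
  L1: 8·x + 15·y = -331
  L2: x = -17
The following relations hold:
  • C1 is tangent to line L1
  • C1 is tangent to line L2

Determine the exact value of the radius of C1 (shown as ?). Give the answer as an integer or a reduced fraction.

1. [C1‖L1]  r_C1² − 400 = 0  ⇒  r_C1 = 20 (r>0 drops 1)
2. [C1‖L2]  r_C1² − 400 = 0  ⇒  r_C1 = 20 (r>0 drops 1)

20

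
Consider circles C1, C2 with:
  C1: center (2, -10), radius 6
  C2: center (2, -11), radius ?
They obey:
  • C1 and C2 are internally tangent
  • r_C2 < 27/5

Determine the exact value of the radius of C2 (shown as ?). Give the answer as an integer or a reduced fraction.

1. [int C1,C2]  r_C2² − 12r_C2 + 35 = 0  ⇒  r_C2 = 5 or 7
2. given r_C2 < 27/5: keep 5

5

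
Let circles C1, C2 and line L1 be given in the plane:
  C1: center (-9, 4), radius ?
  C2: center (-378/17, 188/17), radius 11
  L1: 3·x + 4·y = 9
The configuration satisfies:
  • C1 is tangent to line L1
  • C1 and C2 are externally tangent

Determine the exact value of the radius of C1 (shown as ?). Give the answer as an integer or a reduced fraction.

4

1. [C1‖L1]  r_C1² − 16 = 0  ⇒  r_C1 = 4 (r>0 drops 1)
2. [ext C1·C2]  r_C1² + 22r_C1 − 104 = 0  ⇒  r_C1 = 4 (r>0 drops 1)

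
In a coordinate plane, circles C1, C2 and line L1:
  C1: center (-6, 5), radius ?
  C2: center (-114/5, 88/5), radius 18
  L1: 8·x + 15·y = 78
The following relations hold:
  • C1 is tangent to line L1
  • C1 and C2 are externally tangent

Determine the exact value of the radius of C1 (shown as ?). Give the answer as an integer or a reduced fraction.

1. [C1‖L1]  r_C1² − 9 = 0  ⇒  r_C1 = 3 (r>0 drops 1)
2. [ext C1·C2]  r_C1² + 36r_C1 − 117 = 0  ⇒  r_C1 = 3 (r>0 drops 1)

3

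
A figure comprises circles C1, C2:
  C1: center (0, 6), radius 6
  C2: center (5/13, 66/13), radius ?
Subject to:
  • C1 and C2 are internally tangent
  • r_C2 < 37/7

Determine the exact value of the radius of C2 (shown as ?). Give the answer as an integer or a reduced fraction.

5

1. [int C1,C2]  r_C2² − 12r_C2 + 35 = 0  ⇒  r_C2 = 5 or 7
2. given r_C2 < 37/7: keep 5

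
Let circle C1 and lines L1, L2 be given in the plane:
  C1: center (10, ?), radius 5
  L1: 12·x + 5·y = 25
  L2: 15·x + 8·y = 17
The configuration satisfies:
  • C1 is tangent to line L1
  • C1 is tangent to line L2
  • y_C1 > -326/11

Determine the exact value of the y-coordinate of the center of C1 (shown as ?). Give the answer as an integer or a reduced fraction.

-6

1. [C1‖L1]  y_C1² + 38y_C1 + 192 = 0  ⇒  y_C1 = -32 or -6
2. [C1‖L2]  y_C1² + (133/4)y_C1 + 327/2 = 0  ⇒  y_C1 = -109/4 or -6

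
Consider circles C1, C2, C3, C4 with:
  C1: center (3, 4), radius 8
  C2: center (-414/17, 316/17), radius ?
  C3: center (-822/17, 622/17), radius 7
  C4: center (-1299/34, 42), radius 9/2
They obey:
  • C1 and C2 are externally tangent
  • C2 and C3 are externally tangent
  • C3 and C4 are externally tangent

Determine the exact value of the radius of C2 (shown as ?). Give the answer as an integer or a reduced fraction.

1. [ext C1·C2]  r_C2² + 16r_C2 − 897 = 0  ⇒  r_C2 = 23 (r>0 drops 1)
2. [ext C2·C3]  r_C2² + 14r_C2 − 851 = 0  ⇒  r_C2 = 23 (r>0 drops 1)

23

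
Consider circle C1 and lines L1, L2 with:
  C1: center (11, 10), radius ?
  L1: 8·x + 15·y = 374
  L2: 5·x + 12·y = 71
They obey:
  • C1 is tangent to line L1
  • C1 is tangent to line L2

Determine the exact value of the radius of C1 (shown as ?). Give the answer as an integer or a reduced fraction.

8

1. [C1‖L1]  r_C1² − 64 = 0  ⇒  r_C1 = 8 (r>0 drops 1)
2. [C1‖L2]  r_C1² − 64 = 0  ⇒  r_C1 = 8 (r>0 drops 1)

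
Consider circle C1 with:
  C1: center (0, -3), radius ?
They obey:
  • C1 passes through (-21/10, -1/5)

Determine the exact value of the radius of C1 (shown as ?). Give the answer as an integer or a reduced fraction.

1. [C1∋P]  r_C1² − 49/4 = 0  ⇒  r_C1 = 7/2 (r>0 drops 1)

7/2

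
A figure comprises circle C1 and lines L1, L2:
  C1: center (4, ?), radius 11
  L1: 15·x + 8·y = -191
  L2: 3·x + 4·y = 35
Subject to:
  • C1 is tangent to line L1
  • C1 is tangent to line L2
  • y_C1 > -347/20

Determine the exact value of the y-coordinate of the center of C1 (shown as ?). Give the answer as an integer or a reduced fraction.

1. [C1‖L1]  y_C1² + (251/4)y_C1 + 438 = 0  ⇒  y_C1 = -219/4 or -8
2. [C1‖L2]  y_C1² − (23/2)y_C1 − 156 = 0  ⇒  y_C1 = -8 or 39/2

-8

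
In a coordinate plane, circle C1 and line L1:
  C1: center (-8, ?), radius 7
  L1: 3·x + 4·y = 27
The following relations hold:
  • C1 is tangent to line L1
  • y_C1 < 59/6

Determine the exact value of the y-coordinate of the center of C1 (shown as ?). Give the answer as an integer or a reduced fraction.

1. [C1‖L1]  y_C1² − (51/2)y_C1 + 86 = 0  ⇒  y_C1 = 4 or 43/2
2. given y_C1 < 59/6: keep 4

4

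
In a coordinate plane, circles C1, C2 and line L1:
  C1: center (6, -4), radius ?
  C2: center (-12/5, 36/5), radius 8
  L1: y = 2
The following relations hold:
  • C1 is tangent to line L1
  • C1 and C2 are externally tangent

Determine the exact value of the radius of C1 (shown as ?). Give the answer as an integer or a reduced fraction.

6

1. [C1‖L1]  r_C1² − 36 = 0  ⇒  r_C1 = 6 (r>0 drops 1)
2. [ext C1·C2]  r_C1² + 16r_C1 − 132 = 0  ⇒  r_C1 = 6 (r>0 drops 1)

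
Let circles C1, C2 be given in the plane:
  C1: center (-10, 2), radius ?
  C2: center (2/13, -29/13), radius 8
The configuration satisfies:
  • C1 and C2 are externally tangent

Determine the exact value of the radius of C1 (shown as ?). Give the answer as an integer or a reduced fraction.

1. [ext C1·C2]  r_C1² + 16r_C1 − 57 = 0  ⇒  r_C1 = 3 (r>0 drops 1)

3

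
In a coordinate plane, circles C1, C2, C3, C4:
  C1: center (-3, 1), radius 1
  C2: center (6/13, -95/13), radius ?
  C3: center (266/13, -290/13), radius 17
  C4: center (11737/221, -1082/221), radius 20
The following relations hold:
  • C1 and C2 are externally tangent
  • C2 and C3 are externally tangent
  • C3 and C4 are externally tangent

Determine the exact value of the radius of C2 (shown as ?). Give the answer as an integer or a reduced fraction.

1. [ext C1·C2]  r_C2² + 2r_C2 − 80 = 0  ⇒  r_C2 = 8 (r>0 drops 1)
2. [ext C2·C3]  r_C2² + 34r_C2 − 336 = 0  ⇒  r_C2 = 8 (r>0 drops 1)

8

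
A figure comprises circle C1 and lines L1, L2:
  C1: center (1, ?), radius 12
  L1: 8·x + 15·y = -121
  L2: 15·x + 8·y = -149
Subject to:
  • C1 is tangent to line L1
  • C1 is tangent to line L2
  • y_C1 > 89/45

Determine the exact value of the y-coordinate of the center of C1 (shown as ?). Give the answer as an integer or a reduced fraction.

1. [C1‖L1]  y_C1² + (86/5)y_C1 − 111 = 0  ⇒  y_C1 = -111/5 or 5
2. [C1‖L2]  y_C1² + 41y_C1 − 230 = 0  ⇒  y_C1 = -46 or 5

5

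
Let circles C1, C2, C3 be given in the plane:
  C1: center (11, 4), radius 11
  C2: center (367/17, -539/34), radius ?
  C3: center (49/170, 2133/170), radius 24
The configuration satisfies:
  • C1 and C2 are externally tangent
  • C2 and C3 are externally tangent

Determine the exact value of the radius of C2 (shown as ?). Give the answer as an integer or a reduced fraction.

23/2

1. [ext C1·C2]  r_C2² + 22r_C2 − 1541/4 = 0  ⇒  r_C2 = 23/2 (r>0 drops 1)
2. [ext C2·C3]  r_C2² + 48r_C2 − 2737/4 = 0  ⇒  r_C2 = 23/2 (r>0 drops 1)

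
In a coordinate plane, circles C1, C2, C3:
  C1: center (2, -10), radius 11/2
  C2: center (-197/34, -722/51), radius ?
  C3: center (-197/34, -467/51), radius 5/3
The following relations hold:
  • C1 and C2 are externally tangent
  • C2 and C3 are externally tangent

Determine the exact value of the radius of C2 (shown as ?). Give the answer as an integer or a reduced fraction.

10/3

1. [ext C1·C2]  r_C2² + 11r_C2 − 430/9 = 0  ⇒  r_C2 = 10/3 (r>0 drops 1)
2. [ext C2·C3]  r_C2² + (10/3)r_C2 − 200/9 = 0  ⇒  r_C2 = 10/3 (r>0 drops 1)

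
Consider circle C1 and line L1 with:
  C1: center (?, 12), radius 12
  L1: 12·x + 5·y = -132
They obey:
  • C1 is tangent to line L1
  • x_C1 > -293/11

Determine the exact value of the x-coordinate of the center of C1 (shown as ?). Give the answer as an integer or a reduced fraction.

1. [C1‖L1]  x_C1² + 32x_C1 + 87 = 0  ⇒  x_C1 = -29 or -3
2. given x_C1 > -293/11: keep -3

-3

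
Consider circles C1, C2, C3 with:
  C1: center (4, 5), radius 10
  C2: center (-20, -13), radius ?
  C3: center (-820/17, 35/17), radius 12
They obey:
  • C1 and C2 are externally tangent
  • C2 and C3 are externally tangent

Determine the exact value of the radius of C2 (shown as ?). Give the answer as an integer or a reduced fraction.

1. [ext C1·C2]  r_C2² + 20r_C2 − 800 = 0  ⇒  r_C2 = 20 (r>0 drops 1)
2. [ext C2·C3]  r_C2² + 24r_C2 − 880 = 0  ⇒  r_C2 = 20 (r>0 drops 1)

20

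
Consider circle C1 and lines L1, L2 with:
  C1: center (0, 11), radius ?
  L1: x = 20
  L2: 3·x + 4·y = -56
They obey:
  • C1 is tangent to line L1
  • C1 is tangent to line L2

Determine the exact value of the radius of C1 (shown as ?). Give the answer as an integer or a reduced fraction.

20

1. [C1‖L1]  r_C1² − 400 = 0  ⇒  r_C1 = 20 (r>0 drops 1)
2. [C1‖L2]  r_C1² − 400 = 0  ⇒  r_C1 = 20 (r>0 drops 1)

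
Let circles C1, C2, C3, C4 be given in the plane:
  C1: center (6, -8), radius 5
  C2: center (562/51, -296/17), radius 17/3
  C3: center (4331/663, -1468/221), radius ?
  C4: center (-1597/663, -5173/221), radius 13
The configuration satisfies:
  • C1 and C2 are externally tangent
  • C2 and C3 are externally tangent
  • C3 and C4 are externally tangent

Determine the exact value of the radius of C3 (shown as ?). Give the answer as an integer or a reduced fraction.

6

1. [ext C2·C3]  r_C3² + (34/3)r_C3 − 104 = 0  ⇒  r_C3 = 6 (r>0 drops 1)
2. [ext C3·C4]  r_C3² + 26r_C3 − 192 = 0  ⇒  r_C3 = 6 (r>0 drops 1)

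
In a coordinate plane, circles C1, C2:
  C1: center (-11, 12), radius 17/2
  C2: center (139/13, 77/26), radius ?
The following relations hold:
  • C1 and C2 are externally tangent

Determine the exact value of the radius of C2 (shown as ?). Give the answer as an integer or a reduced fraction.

15

1. [ext C1·C2]  r_C2² + 17r_C2 − 480 = 0  ⇒  r_C2 = 15 (r>0 drops 1)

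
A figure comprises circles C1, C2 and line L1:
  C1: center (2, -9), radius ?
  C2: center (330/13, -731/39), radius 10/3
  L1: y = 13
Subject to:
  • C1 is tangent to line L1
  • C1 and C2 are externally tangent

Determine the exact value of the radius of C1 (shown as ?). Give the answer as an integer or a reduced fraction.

22

1. [C1‖L1]  r_C1² − 484 = 0  ⇒  r_C1 = 22 (r>0 drops 1)
2. [ext C1·C2]  r_C1² + (20/3)r_C1 − 1892/3 = 0  ⇒  r_C1 = 22 (r>0 drops 1)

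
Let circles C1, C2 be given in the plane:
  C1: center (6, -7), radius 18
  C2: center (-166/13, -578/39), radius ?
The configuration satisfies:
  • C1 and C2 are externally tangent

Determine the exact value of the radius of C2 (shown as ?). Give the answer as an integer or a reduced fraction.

1. [ext C1·C2]  r_C2² + 36r_C2 − 805/9 = 0  ⇒  r_C2 = 7/3 (r>0 drops 1)

7/3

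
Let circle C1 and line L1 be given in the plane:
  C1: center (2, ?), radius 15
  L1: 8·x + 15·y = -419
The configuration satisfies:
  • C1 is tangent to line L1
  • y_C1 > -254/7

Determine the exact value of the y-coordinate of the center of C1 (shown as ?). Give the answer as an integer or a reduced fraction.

-12

1. [C1‖L1]  y_C1² + 58y_C1 + 552 = 0  ⇒  y_C1 = -46 or -12
2. given y_C1 > -254/7: keep -12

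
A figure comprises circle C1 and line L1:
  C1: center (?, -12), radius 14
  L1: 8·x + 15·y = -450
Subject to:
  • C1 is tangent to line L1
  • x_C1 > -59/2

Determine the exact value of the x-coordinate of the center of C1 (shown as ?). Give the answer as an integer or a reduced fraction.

-4

1. [C1‖L1]  x_C1² + (135/2)x_C1 + 254 = 0  ⇒  x_C1 = -127/2 or -4
2. given x_C1 > -59/2: keep -4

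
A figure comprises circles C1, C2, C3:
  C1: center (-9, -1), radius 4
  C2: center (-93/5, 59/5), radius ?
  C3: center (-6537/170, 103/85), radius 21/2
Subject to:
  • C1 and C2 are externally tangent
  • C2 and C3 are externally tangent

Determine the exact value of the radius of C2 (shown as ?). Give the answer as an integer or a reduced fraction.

1. [ext C1·C2]  r_C2² + 8r_C2 − 240 = 0  ⇒  r_C2 = 12 (r>0 drops 1)
2. [ext C2·C3]  r_C2² + 21r_C2 − 396 = 0  ⇒  r_C2 = 12 (r>0 drops 1)

12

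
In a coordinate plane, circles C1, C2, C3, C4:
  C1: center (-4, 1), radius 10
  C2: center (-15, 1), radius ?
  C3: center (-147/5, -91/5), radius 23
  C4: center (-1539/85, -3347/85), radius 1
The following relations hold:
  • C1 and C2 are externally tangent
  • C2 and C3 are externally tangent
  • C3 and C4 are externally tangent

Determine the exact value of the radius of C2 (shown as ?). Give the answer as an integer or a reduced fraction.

1

1. [ext C1·C2]  r_C2² + 20r_C2 − 21 = 0  ⇒  r_C2 = 1 (r>0 drops 1)
2. [ext C2·C3]  r_C2² + 46r_C2 − 47 = 0  ⇒  r_C2 = 1 (r>0 drops 1)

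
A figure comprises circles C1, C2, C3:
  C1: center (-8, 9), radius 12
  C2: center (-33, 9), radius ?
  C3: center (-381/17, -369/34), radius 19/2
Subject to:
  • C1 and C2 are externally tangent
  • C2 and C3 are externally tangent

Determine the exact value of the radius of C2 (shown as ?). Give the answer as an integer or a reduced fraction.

1. [ext C1·C2]  r_C2² + 24r_C2 − 481 = 0  ⇒  r_C2 = 13 (r>0 drops 1)
2. [ext C2·C3]  r_C2² + 19r_C2 − 416 = 0  ⇒  r_C2 = 13 (r>0 drops 1)

13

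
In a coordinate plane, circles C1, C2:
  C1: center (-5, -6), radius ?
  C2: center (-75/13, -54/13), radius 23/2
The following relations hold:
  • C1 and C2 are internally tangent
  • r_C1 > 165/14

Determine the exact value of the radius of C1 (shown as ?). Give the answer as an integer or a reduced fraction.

27/2

1. [int C1,C2]  r_C1² − 23r_C1 + 513/4 = 0  ⇒  r_C1 = 19/2 or 27/2
2. given r_C1 > 165/14: keep 27/2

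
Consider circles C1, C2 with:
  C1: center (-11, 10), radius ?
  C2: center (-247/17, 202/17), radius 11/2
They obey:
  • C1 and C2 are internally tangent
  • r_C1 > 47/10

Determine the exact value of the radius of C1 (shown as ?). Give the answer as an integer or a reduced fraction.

1. [int C1,C2]  r_C1² − 11r_C1 + 57/4 = 0  ⇒  r_C1 = 3/2 or 19/2
2. given r_C1 > 47/10: keep 19/2

19/2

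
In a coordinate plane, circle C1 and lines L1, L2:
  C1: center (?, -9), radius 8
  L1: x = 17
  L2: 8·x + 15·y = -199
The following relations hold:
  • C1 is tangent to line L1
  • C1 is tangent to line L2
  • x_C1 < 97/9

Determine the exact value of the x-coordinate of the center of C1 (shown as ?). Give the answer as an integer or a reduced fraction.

1. [C1‖L1]  x_C1² − 34x_C1 + 225 = 0  ⇒  x_C1 = 9 or 25
2. [C1‖L2]  x_C1² + 16x_C1 − 225 = 0  ⇒  x_C1 = -25 or 9

9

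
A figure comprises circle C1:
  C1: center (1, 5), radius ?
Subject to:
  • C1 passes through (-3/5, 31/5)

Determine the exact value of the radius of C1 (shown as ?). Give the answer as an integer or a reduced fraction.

2

1. [C1∋P]  r_C1² − 4 = 0  ⇒  r_C1 = 2 (r>0 drops 1)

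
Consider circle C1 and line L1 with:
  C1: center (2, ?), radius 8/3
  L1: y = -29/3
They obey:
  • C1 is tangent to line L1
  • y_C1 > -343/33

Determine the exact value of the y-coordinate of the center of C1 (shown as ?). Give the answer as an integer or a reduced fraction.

1. [C1‖L1]  y_C1² + (58/3)y_C1 + 259/3 = 0  ⇒  y_C1 = -37/3 or -7
2. given y_C1 > -343/33: keep -7

-7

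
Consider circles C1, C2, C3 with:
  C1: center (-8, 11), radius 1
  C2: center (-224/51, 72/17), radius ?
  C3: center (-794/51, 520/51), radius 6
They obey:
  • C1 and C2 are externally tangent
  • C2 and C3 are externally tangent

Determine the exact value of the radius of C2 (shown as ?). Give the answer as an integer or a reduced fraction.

20/3

1. [ext C1·C2]  r_C2² + 2r_C2 − 520/9 = 0  ⇒  r_C2 = 20/3 (r>0 drops 1)
2. [ext C2·C3]  r_C2² + 12r_C2 − 1120/9 = 0  ⇒  r_C2 = 20/3 (r>0 drops 1)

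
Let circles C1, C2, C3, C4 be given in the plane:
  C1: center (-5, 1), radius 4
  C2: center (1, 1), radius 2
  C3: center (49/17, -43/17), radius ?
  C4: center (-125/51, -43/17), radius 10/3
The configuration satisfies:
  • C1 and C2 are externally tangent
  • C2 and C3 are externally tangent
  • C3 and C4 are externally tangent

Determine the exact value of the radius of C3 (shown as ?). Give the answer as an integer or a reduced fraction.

2

1. [ext C2·C3]  r_C3² + 4r_C3 − 12 = 0  ⇒  r_C3 = 2 (r>0 drops 1)
2. [ext C3·C4]  r_C3² + (20/3)r_C3 − 52/3 = 0  ⇒  r_C3 = 2 (r>0 drops 1)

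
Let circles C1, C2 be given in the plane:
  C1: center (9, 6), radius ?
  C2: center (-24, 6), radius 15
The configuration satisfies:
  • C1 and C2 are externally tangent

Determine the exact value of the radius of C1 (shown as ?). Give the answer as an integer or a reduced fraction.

1. [ext C1·C2]  r_C1² + 30r_C1 − 864 = 0  ⇒  r_C1 = 18 (r>0 drops 1)

18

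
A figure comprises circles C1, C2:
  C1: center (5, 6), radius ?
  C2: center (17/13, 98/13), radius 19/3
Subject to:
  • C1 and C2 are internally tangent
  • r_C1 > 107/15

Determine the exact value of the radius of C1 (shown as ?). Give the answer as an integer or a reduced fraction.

1. [int C1,C2]  r_C1² − (38/3)r_C1 + 217/9 = 0  ⇒  r_C1 = 7/3 or 31/3
2. given r_C1 > 107/15: keep 31/3

31/3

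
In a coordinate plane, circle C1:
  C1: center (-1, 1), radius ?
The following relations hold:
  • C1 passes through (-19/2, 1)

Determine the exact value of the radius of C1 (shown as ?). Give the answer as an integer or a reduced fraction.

1. [C1∋P]  r_C1² − 289/4 = 0  ⇒  r_C1 = 17/2 (r>0 drops 1)

17/2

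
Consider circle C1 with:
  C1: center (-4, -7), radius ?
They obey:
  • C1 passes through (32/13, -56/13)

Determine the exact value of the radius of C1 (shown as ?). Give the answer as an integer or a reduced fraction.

1. [C1∋P]  r_C1² − 49 = 0  ⇒  r_C1 = 7 (r>0 drops 1)

7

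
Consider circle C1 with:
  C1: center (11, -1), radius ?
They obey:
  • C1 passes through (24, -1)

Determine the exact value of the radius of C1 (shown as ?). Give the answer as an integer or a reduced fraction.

1. [C1∋P]  r_C1² − 169 = 0  ⇒  r_C1 = 13 (r>0 drops 1)

13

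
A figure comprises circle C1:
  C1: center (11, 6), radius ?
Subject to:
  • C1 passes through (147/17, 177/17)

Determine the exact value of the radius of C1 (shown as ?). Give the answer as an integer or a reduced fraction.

5

1. [C1∋P]  r_C1² − 25 = 0  ⇒  r_C1 = 5 (r>0 drops 1)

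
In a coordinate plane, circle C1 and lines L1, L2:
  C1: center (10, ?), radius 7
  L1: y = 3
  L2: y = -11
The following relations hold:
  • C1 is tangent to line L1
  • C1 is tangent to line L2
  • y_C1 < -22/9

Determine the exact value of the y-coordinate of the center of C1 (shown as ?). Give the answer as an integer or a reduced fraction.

-4

1. [C1‖L1]  y_C1² − 6y_C1 − 40 = 0  ⇒  y_C1 = -4 or 10
2. [C1‖L2]  y_C1² + 22y_C1 + 72 = 0  ⇒  y_C1 = -18 or -4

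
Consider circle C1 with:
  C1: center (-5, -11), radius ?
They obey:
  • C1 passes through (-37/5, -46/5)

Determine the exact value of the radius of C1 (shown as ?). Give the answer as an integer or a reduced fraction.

3

1. [C1∋P]  r_C1² − 9 = 0  ⇒  r_C1 = 3 (r>0 drops 1)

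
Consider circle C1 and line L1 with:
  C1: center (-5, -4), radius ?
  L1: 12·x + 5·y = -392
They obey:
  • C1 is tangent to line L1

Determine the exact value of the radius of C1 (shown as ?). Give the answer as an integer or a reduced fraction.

24

1. [C1‖L1]  r_C1² − 576 = 0  ⇒  r_C1 = 24 (r>0 drops 1)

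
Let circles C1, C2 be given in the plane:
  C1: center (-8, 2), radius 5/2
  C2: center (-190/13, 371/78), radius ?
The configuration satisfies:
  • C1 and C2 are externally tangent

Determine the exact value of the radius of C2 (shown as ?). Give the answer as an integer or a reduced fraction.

1. [ext C1·C2]  r_C2² + 5r_C2 − 406/9 = 0  ⇒  r_C2 = 14/3 (r>0 drops 1)

14/3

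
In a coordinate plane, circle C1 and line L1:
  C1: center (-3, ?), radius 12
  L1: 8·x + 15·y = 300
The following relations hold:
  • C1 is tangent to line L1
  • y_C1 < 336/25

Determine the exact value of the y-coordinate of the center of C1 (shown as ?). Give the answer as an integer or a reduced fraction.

8

1. [C1‖L1]  y_C1² − (216/5)y_C1 + 1408/5 = 0  ⇒  y_C1 = 8 or 176/5
2. given y_C1 < 336/25: keep 8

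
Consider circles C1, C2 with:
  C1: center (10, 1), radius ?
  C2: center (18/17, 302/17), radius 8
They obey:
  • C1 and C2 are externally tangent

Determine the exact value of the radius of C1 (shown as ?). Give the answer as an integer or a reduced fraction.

11

1. [ext C1·C2]  r_C1² + 16r_C1 − 297 = 0  ⇒  r_C1 = 11 (r>0 drops 1)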